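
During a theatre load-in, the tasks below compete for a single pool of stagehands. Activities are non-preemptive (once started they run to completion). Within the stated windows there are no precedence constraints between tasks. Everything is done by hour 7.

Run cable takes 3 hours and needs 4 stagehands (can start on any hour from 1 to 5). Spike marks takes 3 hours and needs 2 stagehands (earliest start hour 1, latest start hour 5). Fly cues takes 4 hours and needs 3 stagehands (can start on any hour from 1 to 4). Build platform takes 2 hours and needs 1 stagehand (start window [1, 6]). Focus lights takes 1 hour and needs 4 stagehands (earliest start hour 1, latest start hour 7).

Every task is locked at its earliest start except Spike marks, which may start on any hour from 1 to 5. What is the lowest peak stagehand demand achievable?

12

Spike marks@1: h1:14  h2:10  h3:9  h4:3  h5:0  h6:0  h7:0 → peak 14
Spike marks@2: h1:12  h2:10  h3:9  h4:5  h5:0  h6:0  h7:0 → peak 12
Spike marks@3: h1:12  h2:8  h3:9  h4:5  h5:2  h6:0  h7:0 → peak 12
Spike marks@4: h1:12  h2:8  h3:7  h4:5  h5:2  h6:2  h7:0 → peak 12
Spike marks@5: h1:12  h2:8  h3:7  h4:3  h5:2  h6:2  h7:2 → peak 12
Best is Spike marks@2, peak 12.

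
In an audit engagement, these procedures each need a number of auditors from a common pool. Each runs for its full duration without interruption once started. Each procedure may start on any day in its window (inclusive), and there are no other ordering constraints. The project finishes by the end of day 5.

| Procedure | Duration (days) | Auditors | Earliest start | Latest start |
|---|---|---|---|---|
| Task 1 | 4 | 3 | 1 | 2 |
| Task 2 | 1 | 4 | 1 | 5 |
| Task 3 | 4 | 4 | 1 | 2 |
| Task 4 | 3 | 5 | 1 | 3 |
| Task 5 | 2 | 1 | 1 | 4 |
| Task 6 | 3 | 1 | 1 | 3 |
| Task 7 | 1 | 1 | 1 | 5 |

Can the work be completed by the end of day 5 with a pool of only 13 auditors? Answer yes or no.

Schedule Task 1@1, Task 2@1, Task 3@1, Task 4@2, Task 5@1, Task 6@3, Task 7@1: d1:13  d2:13  d3:13  d4:13  d5:1 — peak 13 ≤ 13.

yes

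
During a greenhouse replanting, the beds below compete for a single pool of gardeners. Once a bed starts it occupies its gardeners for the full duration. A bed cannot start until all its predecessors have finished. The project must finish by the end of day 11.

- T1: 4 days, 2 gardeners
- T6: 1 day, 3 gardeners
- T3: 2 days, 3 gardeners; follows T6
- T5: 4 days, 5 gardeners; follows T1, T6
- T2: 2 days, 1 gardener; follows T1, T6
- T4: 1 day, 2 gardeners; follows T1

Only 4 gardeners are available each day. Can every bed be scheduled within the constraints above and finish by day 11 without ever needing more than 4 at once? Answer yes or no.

The minimum achievable peak is 5; 4 < 5, so no feasible schedule stays within the cap.

no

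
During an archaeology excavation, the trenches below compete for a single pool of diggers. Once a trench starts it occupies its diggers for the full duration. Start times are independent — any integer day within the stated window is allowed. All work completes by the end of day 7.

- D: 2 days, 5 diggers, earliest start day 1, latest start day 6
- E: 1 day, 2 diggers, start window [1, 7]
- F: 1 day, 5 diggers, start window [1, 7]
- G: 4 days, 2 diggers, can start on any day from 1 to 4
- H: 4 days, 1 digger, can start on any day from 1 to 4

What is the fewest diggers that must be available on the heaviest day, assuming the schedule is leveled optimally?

Early-start (D@1, E@1, F@1, G@1, H@1) gives peak 15: d1:15  d2:8  d3:3  d4:3  d5:0  d6:0  d7:0.
Shift E→3, F→7, G→3, H→3.
Schedule D@1, E@3, F@7, G@3, H@3: d1:5  d2:5  d3:5  d4:3  d5:3  d6:3  d7:5 — peak 5.
Total digger-days = 29 over 7 days ⇒ peak ≥ ⌈29/7⌉ = 5, so 5 is optimal.

5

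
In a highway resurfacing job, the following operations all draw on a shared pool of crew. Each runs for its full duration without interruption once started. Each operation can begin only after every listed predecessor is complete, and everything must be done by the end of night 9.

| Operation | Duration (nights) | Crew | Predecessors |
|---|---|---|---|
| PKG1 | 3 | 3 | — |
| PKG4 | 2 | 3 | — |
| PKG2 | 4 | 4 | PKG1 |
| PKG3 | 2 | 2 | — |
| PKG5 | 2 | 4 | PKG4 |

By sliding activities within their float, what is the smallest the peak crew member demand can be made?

6

Early-start (PKG1@1, PKG4@1, PKG2@4, PKG3@1, PKG5@3) gives peak 8: n1:8  n2:8  n3:7  n4:8  n5:4  n6:4  n7:4  n8:0  n9:0.
Shift PKG3→3, PKG5→8.
Schedule PKG1@1, PKG4@1, PKG2@4, PKG3@3, PKG5@8: n1:6  n2:6  n3:5  n4:6  n5:4  n6:4  n7:4  n8:4  n9:4 — peak 6.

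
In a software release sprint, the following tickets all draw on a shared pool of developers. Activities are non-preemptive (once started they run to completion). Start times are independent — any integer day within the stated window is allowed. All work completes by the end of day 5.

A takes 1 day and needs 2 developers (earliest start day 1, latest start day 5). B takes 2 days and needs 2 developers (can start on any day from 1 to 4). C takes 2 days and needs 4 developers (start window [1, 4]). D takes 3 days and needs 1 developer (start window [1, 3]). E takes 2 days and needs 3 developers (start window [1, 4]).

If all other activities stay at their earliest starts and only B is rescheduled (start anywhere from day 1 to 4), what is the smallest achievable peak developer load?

B@1: d1:12  d2:10  d3:1  d4:0  d5:0 → peak 12
B@2: d1:10  d2:10  d3:3  d4:0  d5:0 → peak 10
B@3: d1:10  d2:8  d3:3  d4:2  d5:0 → peak 10
B@4: d1:10  d2:8  d3:1  d4:2  d5:2 → peak 10
Best is B@2, peak 10.

10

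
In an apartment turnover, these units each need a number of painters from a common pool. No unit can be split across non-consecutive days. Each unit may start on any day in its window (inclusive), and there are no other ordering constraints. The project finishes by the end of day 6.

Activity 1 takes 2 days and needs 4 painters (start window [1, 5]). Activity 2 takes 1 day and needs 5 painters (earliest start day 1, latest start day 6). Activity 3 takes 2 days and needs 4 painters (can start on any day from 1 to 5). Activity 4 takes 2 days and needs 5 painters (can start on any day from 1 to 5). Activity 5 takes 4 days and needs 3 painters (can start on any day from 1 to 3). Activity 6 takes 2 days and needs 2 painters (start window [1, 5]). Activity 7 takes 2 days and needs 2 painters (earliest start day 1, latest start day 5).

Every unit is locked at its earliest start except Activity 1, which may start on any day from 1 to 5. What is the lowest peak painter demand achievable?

Activity 1@1: d1:25  d2:20  d3:3  d4:3  d5:0  d6:0 → peak 25
Activity 1@2: d1:21  d2:20  d3:7  d4:3  d5:0  d6:0 → peak 21
Activity 1@3: d1:21  d2:16  d3:7  d4:7  d5:0  d6:0 → peak 21
Activity 1@4: d1:21  d2:16  d3:3  d4:7  d5:4  d6:0 → peak 21
Activity 1@5: d1:21  d2:16  d3:3  d4:3  d5:4  d6:4 → peak 21
Best is Activity 1@2, peak 21.

21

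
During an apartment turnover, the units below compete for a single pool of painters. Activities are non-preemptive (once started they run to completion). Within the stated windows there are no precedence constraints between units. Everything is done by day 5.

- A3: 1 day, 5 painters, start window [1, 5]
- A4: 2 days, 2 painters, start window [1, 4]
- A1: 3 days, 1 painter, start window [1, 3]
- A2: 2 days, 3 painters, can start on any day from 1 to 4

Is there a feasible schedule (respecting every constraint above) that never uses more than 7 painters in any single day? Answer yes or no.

Schedule A3@1, A4@2, A1@2, A2@4: d1:5  d2:3  d3:3  d4:4  d5:3 — peak 5 ≤ 7.

yes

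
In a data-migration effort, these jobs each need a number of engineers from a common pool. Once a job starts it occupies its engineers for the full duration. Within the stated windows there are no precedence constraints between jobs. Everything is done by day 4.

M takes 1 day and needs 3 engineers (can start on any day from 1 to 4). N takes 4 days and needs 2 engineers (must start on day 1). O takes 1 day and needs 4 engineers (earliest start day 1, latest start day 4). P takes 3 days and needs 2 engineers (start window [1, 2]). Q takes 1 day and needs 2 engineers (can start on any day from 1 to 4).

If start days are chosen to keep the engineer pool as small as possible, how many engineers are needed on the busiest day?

7

Early-start (M@1, N@1, O@1, P@1, Q@1) gives peak 13: d1:13  d2:4  d3:4  d4:2.
Shift O→4, Q→2.
Schedule M@1, N@1, O@4, P@1, Q@2: d1:7  d2:6  d3:4  d4:6 — peak 7.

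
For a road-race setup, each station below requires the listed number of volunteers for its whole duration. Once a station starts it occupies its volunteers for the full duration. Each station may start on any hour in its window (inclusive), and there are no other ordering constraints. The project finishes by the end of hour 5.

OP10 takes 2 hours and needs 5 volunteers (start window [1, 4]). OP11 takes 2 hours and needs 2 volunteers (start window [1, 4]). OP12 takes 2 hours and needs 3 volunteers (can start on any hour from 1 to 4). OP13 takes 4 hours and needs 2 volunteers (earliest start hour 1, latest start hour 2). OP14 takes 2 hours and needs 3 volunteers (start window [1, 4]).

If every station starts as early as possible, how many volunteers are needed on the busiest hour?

Early-start schedule: OP10@1, OP11@1, OP12@1, OP13@1, OP14@1.
Load per hour: hour 1: 15, hour 2: 15, hour 3: 2, hour 4: 2, hour 5: 0.
Peak is 15.

15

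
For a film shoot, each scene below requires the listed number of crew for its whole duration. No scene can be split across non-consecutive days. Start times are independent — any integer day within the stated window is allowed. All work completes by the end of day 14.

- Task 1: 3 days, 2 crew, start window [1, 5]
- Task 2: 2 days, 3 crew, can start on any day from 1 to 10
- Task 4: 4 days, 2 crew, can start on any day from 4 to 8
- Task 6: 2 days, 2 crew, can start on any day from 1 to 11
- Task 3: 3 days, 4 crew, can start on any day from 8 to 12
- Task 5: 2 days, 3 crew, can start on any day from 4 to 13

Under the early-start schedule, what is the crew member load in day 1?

7

At early start, day 1 has: Task 1, Task 2, Task 6.
Demand: 2 + 3 + 2 = 7.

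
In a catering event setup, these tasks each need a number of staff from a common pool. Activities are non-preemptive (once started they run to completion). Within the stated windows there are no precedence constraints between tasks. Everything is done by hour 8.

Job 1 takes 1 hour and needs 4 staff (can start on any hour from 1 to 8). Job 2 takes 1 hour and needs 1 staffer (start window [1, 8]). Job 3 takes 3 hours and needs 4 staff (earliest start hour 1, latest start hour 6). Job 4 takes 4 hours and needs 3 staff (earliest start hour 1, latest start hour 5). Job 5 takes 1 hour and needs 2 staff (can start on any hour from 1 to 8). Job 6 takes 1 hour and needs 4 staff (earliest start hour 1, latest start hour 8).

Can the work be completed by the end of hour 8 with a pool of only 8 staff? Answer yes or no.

yes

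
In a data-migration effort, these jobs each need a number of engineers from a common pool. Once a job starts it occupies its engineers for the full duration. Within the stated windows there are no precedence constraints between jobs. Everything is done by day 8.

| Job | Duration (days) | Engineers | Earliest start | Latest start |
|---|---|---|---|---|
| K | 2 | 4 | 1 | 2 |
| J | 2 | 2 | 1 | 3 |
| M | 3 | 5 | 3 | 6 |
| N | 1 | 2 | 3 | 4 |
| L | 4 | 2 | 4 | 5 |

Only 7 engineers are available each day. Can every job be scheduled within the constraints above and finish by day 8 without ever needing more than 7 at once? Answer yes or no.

yes

Schedule K@1, J@1, M@3, N@3, L@4: d1:6  d2:6  d3:7  d4:7  d5:7  d6:2  d7:2  d8:0 — peak 7 ≤ 7.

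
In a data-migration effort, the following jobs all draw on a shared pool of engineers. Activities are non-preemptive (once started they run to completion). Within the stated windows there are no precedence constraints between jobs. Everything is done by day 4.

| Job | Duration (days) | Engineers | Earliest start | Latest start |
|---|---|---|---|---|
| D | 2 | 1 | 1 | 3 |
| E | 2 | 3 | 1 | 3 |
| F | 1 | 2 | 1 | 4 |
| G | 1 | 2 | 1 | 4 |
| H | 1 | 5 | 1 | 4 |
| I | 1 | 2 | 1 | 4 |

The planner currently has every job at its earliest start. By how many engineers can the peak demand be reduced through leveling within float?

10

Early-start peak: d1:15  d2:4  d3:0  d4:0 ⇒ 15.
Leveled (D@1, E@2, F@1, G@1, H@4, I@3): d1:5  d2:4  d3:5  d4:5 ⇒ 5.
Reduction 15 − 5 = 10.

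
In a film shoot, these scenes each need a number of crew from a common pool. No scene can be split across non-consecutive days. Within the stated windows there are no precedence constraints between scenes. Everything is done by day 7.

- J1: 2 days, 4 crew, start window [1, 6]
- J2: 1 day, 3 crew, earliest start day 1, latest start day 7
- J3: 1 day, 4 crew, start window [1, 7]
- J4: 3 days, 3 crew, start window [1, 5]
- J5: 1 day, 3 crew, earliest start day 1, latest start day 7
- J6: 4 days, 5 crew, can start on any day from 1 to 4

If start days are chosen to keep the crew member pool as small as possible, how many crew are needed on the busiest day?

Early-start (J1@1, J2@1, J3@1, J4@1, J5@1, J6@1) gives peak 22: d1:22  d2:12  d3:8  d4:5  d5:0  d6:0  d7:0.
Shift J3→2, J4→3, J5→3, J6→4.
Schedule J1@1, J2@1, J3@2, J4@3, J5@3, J6@4: d1:7  d2:8  d3:6  d4:8  d5:8  d6:5  d7:5 — peak 8.

8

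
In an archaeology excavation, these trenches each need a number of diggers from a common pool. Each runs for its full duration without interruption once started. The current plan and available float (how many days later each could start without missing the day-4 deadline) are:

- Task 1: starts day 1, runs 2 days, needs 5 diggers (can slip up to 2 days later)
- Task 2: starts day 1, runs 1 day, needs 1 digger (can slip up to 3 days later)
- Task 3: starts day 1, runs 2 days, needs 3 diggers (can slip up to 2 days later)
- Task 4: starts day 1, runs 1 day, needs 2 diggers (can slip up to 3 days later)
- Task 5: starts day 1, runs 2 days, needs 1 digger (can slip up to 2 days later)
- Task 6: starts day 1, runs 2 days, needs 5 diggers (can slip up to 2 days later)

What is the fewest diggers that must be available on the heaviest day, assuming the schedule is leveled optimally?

Early-start (Task 1@1, Task 2@1, Task 3@1, Task 4@1, Task 5@1, Task 6@1) gives peak 17: d1:17  d2:14  d3:0  d4:0.
Shift Task 3→3, Task 4→2, Task 6→3.
Schedule Task 1@1, Task 2@1, Task 3@3, Task 4@2, Task 5@1, Task 6@3: d1:7  d2:8  d3:8  d4:8 — peak 8.
Total digger-days = 31 over 4 days ⇒ peak ≥ ⌈31/4⌉ = 8, so 8 is optimal.

8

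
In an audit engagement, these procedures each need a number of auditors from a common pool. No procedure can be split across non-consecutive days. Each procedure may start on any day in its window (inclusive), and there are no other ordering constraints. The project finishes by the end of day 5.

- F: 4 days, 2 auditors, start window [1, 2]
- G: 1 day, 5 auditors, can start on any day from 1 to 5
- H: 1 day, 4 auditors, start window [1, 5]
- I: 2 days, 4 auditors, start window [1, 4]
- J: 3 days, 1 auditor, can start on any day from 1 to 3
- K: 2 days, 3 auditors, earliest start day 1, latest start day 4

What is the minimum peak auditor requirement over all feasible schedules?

7

Early-start (F@1, G@1, H@1, I@1, J@1, K@1) gives peak 19: d1:19  d2:10  d3:3  d4:2  d5:0.
Shift H→5, I→2, J→2, K→4.
Schedule F@1, G@1, H@5, I@2, J@2, K@4: d1:7  d2:7  d3:7  d4:6  d5:7 — peak 7.
Total auditor-days = 34 over 5 days ⇒ peak ≥ ⌈34/5⌉ = 7, so 7 is optimal.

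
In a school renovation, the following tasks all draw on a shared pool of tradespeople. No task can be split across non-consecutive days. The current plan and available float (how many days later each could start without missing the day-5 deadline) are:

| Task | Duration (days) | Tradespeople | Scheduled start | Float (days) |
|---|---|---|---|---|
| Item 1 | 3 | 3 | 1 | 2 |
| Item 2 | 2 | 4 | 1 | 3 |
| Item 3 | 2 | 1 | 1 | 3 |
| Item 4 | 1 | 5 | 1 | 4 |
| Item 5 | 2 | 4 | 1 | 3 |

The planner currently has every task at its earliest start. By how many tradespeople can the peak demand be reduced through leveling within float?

Early-start peak: d1:17  d2:12  d3:3  d4:0  d5:0 ⇒ 17.
Leveled (Item 1@1, Item 2@1, Item 3@4, Item 4@5, Item 5@3): d1:7  d2:7  d3:7  d4:5  d5:6 ⇒ 7.
Reduction 17 − 7 = 10.

10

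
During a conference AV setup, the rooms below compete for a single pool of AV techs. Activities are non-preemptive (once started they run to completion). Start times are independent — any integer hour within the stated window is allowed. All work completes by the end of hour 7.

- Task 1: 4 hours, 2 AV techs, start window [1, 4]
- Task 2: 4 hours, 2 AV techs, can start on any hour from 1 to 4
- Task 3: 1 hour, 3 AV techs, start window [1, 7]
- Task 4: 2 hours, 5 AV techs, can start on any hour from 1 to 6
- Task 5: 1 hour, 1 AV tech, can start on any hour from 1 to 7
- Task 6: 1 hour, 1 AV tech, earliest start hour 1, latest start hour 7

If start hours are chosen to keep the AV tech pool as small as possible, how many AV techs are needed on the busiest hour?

5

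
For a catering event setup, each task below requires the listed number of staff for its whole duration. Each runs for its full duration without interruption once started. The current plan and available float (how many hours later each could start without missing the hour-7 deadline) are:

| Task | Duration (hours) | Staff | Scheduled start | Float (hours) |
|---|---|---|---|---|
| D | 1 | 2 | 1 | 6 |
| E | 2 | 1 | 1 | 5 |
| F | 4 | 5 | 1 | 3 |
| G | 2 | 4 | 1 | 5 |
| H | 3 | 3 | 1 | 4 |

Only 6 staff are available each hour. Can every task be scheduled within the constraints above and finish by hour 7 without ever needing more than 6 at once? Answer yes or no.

no

The minimum achievable peak is 7; 6 < 7, so no feasible schedule stays within the cap.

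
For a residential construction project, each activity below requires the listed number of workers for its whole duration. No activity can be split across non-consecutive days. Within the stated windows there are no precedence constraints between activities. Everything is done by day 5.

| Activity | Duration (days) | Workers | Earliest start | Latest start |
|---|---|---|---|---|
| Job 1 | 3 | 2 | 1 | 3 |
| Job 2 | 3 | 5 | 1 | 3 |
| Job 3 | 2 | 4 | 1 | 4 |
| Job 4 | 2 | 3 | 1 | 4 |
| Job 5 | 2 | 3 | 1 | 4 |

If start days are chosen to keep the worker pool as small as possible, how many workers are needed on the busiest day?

9

Early-start (Job 1@1, Job 2@1, Job 3@1, Job 4@1, Job 5@1) gives peak 17: d1:17  d2:17  d3:7  d4:0  d5:0.
Shift Job 2→3, Job 5→4.
Schedule Job 1@1, Job 2@3, Job 3@1, Job 4@1, Job 5@4: d1:9  d2:9  d3:7  d4:8  d5:8 — peak 9.
Total worker-days = 41 over 5 days ⇒ peak ≥ ⌈41/5⌉ = 9, so 9 is optimal.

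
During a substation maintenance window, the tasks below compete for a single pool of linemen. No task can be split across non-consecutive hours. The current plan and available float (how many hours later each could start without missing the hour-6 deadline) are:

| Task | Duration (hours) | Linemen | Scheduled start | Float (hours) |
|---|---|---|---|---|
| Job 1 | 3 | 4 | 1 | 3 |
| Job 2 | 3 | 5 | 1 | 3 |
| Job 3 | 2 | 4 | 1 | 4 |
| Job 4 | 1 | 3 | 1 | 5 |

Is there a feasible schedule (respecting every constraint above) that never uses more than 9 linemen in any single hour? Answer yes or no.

Schedule Job 1@1, Job 2@4, Job 3@1, Job 4@3: h1:8  h2:8  h3:7  h4:5  h5:5  h6:5 — peak 8 ≤ 9.

yes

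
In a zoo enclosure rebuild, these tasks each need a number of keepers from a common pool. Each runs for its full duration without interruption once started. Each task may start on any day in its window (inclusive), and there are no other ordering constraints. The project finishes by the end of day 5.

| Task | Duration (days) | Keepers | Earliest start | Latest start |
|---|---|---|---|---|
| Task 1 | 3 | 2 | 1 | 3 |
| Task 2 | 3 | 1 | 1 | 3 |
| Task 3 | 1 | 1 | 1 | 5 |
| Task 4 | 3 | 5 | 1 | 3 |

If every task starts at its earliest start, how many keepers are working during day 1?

At early start, day 1 has: Task 1, Task 2, Task 3, Task 4.
Demand: 2 + 1 + 1 + 5 = 9.

9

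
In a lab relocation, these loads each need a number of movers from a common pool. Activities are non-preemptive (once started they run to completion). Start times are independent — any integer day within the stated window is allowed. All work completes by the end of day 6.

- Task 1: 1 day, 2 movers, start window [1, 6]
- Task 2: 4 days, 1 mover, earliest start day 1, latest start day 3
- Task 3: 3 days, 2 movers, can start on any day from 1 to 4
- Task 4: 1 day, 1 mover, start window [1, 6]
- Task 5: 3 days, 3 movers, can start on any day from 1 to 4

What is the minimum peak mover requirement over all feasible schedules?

4

Early-start (Task 1@1, Task 2@1, Task 3@1, Task 4@1, Task 5@1) gives peak 9: d1:9  d2:6  d3:6  d4:1  d5:0  d6:0.
Shift Task 2→2, Task 4→2, Task 5→4.
Schedule Task 1@1, Task 2@2, Task 3@1, Task 4@2, Task 5@4: d1:4  d2:4  d3:3  d4:4  d5:4  d6:3 — peak 4.
Total mover-days = 22 over 6 days ⇒ peak ≥ ⌈22/6⌉ = 4, so 4 is optimal.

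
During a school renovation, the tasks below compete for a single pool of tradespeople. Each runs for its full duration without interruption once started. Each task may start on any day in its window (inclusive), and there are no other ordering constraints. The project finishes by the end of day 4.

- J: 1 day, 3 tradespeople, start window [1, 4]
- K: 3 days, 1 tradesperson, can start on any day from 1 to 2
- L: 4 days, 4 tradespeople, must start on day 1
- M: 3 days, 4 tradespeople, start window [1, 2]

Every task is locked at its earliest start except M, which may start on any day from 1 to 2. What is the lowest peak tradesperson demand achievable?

9

M@1: d1:12  d2:9  d3:9  d4:4 → peak 12
M@2: d1:8  d2:9  d3:9  d4:8 → peak 9
Best is M@2, peak 9.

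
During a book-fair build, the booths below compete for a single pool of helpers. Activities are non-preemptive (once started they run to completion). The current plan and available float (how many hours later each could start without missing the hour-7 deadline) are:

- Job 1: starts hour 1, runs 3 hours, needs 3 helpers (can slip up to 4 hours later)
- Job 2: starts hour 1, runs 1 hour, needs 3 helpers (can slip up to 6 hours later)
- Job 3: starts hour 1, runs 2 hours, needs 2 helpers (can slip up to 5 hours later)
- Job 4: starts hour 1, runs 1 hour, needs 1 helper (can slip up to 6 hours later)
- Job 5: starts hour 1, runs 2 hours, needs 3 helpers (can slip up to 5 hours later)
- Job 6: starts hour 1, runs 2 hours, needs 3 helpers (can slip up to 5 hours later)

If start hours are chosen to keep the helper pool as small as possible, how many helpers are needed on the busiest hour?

6

Early-start (Job 1@1, Job 2@1, Job 3@1, Job 4@1, Job 5@1, Job 6@1) gives peak 15: h1:15  h2:11  h3:3  h4:0  h5:0  h6:0  h7:0.
Shift Job 3→2, Job 4→2, Job 5→4, Job 6→4.
Schedule Job 1@1, Job 2@1, Job 3@2, Job 4@2, Job 5@4, Job 6@4: h1:6  h2:6  h3:5  h4:6  h5:6  h6:0  h7:0 — peak 6.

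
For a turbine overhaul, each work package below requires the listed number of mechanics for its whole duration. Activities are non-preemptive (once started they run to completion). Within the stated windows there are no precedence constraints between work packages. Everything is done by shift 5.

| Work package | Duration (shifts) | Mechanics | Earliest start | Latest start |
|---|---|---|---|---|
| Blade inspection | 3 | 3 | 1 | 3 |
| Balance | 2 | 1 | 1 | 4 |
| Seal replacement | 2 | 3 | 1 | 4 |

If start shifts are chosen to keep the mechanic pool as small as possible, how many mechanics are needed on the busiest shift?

Early-start (Blade inspection@1, Balance@1, Seal replacement@1) gives peak 7: s1:7  s2:7  s3:3  s4:0  s5:0.
Shift Seal replacement→4.
Schedule Blade inspection@1, Balance@1, Seal replacement@4: s1:4  s2:4  s3:3  s4:3  s5:3 — peak 4.
Total mechanic-shifts = 17 over 5 shifts ⇒ peak ≥ ⌈17/5⌉ = 4, so 4 is optimal.

4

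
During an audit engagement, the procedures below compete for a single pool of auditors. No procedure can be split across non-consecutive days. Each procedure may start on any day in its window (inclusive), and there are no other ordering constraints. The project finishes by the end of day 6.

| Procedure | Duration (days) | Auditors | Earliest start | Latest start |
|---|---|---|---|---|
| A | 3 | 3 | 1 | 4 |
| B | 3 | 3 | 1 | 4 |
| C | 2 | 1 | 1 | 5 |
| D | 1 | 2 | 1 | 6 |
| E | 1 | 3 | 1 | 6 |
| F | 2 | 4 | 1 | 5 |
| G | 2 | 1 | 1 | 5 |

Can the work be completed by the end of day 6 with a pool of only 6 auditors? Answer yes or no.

Schedule A@1, B@1, C@4, D@4, E@4, F@5, G@5: d1:6  d2:6  d3:6  d4:6  d5:6  d6:5 — peak 6 ≤ 6.

yes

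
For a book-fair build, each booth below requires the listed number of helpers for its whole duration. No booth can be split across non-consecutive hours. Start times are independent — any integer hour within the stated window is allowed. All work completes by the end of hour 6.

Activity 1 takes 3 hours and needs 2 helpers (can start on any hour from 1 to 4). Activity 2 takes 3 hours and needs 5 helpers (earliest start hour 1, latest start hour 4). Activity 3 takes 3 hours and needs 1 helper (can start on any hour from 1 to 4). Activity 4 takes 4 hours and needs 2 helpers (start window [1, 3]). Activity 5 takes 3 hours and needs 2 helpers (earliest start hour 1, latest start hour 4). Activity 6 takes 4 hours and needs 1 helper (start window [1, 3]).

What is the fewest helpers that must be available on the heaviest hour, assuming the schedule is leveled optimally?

8

Early-start (Activity 1@1, Activity 2@1, Activity 3@1, Activity 4@1, Activity 5@1, Activity 6@1) gives peak 13: h1:13  h2:13  h3:13  h4:3  h5:0  h6:0.
Shift Activity 2→4.
Schedule Activity 1@1, Activity 2@4, Activity 3@1, Activity 4@1, Activity 5@1, Activity 6@1: h1:8  h2:8  h3:8  h4:8  h5:5  h6:5 — peak 8.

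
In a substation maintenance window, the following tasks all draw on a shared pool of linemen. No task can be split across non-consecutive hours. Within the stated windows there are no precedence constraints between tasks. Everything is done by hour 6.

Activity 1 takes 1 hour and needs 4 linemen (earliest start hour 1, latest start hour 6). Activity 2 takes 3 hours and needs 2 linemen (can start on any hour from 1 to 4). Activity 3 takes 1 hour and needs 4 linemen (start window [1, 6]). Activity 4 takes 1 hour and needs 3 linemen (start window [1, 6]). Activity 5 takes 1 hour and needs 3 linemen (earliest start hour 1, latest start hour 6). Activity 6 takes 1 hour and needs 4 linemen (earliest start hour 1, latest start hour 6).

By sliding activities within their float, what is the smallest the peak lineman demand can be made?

Early-start (Activity 1@1, Activity 2@1, Activity 3@1, Activity 4@1, Activity 5@1, Activity 6@1) gives peak 20: h1:20  h2:2  h3:2  h4:0  h5:0  h6:0.
Shift Activity 2→2, Activity 3→5, Activity 4→2, Activity 5→3, Activity 6→6.
Schedule Activity 1@1, Activity 2@2, Activity 3@5, Activity 4@2, Activity 5@3, Activity 6@6: h1:4  h2:5  h3:5  h4:2  h5:4  h6:4 — peak 5.

5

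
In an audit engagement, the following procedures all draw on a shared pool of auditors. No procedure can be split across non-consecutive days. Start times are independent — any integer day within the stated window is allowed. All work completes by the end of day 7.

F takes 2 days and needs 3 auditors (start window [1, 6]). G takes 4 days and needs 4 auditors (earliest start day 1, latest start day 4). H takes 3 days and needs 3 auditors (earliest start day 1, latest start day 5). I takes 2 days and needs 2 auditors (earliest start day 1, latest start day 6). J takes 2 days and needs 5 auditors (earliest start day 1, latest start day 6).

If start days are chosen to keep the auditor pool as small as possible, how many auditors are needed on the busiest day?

7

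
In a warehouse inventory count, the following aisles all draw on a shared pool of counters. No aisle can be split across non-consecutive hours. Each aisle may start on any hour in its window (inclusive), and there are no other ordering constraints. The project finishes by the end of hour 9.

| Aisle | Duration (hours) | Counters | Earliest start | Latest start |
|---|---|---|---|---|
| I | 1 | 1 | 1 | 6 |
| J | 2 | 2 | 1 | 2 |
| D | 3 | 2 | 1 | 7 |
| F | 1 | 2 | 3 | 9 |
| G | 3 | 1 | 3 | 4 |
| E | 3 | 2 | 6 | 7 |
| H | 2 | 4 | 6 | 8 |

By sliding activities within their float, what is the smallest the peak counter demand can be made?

6

Schedule I@1, J@1, D@1, F@3, G@3, E@6, H@6: h1:5  h2:4  h3:5  h4:1  h5:1  h6:6  h7:6  h8:2  h9:0 — peak 6.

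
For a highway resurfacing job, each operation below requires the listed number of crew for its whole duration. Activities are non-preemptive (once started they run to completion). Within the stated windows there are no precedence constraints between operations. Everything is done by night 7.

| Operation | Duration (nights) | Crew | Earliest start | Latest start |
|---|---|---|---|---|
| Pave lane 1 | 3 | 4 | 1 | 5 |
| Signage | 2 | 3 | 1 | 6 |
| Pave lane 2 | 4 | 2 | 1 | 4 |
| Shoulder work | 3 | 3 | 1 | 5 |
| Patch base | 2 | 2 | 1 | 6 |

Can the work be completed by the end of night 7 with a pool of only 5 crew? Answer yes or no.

no

Total crew member-nights = 39; over 7 nights the average is 39/7 > 5, so some night must exceed 5.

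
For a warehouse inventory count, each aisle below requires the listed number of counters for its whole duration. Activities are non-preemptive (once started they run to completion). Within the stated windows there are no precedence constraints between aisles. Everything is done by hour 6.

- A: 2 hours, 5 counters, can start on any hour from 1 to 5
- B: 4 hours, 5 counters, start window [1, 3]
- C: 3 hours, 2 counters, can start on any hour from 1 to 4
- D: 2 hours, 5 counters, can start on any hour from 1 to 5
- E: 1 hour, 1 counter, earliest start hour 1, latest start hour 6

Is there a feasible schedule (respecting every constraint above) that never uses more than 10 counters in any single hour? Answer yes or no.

Schedule A@1, B@1, C@3, D@5, E@3: h1:10  h2:10  h3:8  h4:7  h5:7  h6:5 — peak 10 ≤ 10.

yes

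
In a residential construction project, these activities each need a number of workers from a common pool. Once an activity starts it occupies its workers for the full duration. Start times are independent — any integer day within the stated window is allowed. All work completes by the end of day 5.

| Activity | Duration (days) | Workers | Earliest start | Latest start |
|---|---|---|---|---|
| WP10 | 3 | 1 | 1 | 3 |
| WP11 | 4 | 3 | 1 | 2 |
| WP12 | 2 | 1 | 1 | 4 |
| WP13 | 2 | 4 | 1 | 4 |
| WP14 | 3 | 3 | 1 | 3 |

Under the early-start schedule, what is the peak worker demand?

Early-start schedule: WP10@1, WP11@1, WP12@1, WP13@1, WP14@1.
Load per day: day 1: 12, day 2: 12, day 3: 7, day 4: 3, day 5: 0.
Peak is 12.

12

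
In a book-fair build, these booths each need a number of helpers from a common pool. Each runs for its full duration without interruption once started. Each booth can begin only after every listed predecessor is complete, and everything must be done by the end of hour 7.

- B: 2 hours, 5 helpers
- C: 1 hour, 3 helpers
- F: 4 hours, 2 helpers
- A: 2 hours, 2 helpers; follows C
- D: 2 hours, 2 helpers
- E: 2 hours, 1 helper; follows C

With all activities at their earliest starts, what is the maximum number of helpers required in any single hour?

12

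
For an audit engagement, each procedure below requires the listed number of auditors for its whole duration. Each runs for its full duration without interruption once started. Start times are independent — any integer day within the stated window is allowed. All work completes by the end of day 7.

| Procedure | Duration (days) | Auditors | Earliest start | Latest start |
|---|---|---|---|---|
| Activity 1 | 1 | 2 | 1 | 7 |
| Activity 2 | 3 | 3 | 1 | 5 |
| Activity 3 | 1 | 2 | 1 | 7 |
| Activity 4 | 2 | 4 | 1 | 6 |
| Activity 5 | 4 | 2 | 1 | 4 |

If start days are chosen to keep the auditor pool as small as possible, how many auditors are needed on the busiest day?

Early-start (Activity 1@1, Activity 2@1, Activity 3@1, Activity 4@1, Activity 5@1) gives peak 13: d1:13  d2:9  d3:5  d4:2  d5:0  d6:0  d7:0.
Shift Activity 3→4, Activity 4→6, Activity 5→2.
Schedule Activity 1@1, Activity 2@1, Activity 3@4, Activity 4@6, Activity 5@2: d1:5  d2:5  d3:5  d4:4  d5:2  d6:4  d7:4 — peak 5.
Total auditor-days = 29 over 7 days ⇒ peak ≥ ⌈29/7⌉ = 5, so 5 is optimal.

5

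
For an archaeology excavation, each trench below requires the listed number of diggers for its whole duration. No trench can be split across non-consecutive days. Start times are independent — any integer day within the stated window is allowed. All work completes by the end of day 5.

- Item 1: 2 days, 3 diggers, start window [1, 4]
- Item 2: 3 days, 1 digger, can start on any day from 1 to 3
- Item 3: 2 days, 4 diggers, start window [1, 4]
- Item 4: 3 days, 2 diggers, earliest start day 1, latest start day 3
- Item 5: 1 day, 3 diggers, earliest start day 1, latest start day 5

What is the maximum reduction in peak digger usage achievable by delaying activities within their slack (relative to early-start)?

7

Early-start peak: d1:13  d2:10  d3:3  d4:0  d5:0 ⇒ 13.
Leveled (Item 1@1, Item 2@1, Item 3@4, Item 4@1, Item 5@3): d1:6  d2:6  d3:6  d4:4  d5:4 ⇒ 6.
Reduction 13 − 6 = 7.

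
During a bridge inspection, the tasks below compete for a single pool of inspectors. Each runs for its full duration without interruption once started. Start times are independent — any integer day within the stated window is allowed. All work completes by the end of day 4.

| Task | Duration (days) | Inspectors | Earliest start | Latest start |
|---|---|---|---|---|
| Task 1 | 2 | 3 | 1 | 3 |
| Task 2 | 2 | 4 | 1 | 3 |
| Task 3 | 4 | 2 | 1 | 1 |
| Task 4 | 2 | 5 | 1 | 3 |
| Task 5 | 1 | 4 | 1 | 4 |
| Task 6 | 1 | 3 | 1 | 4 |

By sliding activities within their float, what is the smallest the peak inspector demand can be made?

Early-start (Task 1@1, Task 2@1, Task 3@1, Task 4@1, Task 5@1, Task 6@1) gives peak 21: d1:21  d2:14  d3:2  d4:2.
Shift Task 2→3, Task 5→3, Task 6→4.
Schedule Task 1@1, Task 2@3, Task 3@1, Task 4@1, Task 5@3, Task 6@4: d1:10  d2:10  d3:10  d4:9 — peak 10.
Total inspector-days = 39 over 4 days ⇒ peak ≥ ⌈39/4⌉ = 10, so 10 is optimal.

10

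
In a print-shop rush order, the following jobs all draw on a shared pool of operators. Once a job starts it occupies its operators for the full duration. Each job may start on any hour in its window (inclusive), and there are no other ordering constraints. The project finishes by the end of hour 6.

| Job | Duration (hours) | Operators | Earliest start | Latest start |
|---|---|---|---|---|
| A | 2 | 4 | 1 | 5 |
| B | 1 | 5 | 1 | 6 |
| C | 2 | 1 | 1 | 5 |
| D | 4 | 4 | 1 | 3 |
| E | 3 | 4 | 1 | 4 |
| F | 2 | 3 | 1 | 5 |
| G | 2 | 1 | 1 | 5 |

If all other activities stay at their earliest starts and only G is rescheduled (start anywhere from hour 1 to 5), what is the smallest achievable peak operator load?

21

G@1: h1:22  h2:17  h3:8  h4:4  h5:0  h6:0 → peak 22
G@2: h1:21  h2:17  h3:9  h4:4  h5:0  h6:0 → peak 21
G@3: h1:21  h2:16  h3:9  h4:5  h5:0  h6:0 → peak 21
G@4: h1:21  h2:16  h3:8  h4:5  h5:1  h6:0 → peak 21
G@5: h1:21  h2:16  h3:8  h4:4  h5:1  h6:1 → peak 21
Best is G@2, peak 21.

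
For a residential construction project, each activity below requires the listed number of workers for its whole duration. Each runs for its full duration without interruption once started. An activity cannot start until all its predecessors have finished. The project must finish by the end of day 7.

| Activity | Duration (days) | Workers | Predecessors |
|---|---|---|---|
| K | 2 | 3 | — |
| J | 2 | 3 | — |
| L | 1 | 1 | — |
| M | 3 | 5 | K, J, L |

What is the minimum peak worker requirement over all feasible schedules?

Early-start (K@1, J@1, L@1, M@3) gives peak 7: d1:7  d2:6  d3:5  d4:5  d5:5  d6:0  d7:0.
Shift J→3, M→5.
Schedule K@1, J@3, L@1, M@5: d1:4  d2:3  d3:3  d4:3  d5:5  d6:5  d7:5 — peak 5.

5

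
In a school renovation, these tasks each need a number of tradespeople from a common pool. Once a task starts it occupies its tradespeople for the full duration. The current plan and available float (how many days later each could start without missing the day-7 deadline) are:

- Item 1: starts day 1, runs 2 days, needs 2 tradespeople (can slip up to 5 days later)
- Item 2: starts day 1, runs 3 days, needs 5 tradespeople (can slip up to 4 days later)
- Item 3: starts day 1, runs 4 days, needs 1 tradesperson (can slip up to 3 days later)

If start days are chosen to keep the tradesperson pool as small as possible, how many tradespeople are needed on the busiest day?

Early-start (Item 1@1, Item 2@1, Item 3@1) gives peak 8: d1:8  d2:8  d3:6  d4:1  d5:0  d6:0  d7:0.
Shift Item 2→5.
Schedule Item 1@1, Item 2@5, Item 3@1: d1:3  d2:3  d3:1  d4:1  d5:5  d6:5  d7:5 — peak 5.

5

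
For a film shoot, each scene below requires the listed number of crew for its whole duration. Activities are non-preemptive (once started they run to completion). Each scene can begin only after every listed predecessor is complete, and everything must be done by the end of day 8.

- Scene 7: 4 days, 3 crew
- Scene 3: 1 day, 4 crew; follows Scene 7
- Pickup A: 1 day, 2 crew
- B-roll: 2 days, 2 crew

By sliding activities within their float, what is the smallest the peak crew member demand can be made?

4

Early-start (Scene 7@1, Scene 3@5, Pickup A@1, B-roll@1) gives peak 7: d1:7  d2:5  d3:3  d4:3  d5:4  d6:0  d7:0  d8:0.
Shift Pickup A→6, B-roll→6.
Schedule Scene 7@1, Scene 3@5, Pickup A@6, B-roll@6: d1:3  d2:3  d3:3  d4:3  d5:4  d6:4  d7:2  d8:0 — peak 4.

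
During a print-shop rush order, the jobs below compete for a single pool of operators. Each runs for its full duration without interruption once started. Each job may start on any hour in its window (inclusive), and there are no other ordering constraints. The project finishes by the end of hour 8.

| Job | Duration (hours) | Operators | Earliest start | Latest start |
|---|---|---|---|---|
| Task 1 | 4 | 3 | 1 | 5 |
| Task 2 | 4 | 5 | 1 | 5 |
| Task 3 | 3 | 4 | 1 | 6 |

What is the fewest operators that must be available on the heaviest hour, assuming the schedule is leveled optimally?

7

Early-start (Task 1@1, Task 2@1, Task 3@1) gives peak 12: h1:12  h2:12  h3:12  h4:8  h5:0  h6:0  h7:0  h8:0.
Shift Task 2→5.
Schedule Task 1@1, Task 2@5, Task 3@1: h1:7  h2:7  h3:7  h4:3  h5:5  h6:5  h7:5  h8:5 — peak 7.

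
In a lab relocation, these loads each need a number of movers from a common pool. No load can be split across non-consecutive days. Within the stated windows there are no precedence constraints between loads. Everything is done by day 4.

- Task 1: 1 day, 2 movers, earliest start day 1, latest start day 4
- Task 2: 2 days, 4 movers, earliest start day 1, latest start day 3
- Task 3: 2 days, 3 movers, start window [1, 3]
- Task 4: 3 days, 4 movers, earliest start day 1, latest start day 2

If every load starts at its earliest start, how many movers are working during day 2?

11

At early start, day 2 has: Task 2, Task 3, Task 4.
Demand: 4 + 3 + 4 = 11.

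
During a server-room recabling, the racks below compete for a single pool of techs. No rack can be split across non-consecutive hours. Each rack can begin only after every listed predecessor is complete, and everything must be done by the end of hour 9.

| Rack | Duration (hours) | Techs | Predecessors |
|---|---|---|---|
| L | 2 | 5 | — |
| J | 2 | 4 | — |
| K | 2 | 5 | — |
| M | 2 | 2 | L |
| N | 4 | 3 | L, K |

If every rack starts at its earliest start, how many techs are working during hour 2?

At early start, hour 2 has: L, J, K.
Demand: 5 + 4 + 5 = 14.

14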